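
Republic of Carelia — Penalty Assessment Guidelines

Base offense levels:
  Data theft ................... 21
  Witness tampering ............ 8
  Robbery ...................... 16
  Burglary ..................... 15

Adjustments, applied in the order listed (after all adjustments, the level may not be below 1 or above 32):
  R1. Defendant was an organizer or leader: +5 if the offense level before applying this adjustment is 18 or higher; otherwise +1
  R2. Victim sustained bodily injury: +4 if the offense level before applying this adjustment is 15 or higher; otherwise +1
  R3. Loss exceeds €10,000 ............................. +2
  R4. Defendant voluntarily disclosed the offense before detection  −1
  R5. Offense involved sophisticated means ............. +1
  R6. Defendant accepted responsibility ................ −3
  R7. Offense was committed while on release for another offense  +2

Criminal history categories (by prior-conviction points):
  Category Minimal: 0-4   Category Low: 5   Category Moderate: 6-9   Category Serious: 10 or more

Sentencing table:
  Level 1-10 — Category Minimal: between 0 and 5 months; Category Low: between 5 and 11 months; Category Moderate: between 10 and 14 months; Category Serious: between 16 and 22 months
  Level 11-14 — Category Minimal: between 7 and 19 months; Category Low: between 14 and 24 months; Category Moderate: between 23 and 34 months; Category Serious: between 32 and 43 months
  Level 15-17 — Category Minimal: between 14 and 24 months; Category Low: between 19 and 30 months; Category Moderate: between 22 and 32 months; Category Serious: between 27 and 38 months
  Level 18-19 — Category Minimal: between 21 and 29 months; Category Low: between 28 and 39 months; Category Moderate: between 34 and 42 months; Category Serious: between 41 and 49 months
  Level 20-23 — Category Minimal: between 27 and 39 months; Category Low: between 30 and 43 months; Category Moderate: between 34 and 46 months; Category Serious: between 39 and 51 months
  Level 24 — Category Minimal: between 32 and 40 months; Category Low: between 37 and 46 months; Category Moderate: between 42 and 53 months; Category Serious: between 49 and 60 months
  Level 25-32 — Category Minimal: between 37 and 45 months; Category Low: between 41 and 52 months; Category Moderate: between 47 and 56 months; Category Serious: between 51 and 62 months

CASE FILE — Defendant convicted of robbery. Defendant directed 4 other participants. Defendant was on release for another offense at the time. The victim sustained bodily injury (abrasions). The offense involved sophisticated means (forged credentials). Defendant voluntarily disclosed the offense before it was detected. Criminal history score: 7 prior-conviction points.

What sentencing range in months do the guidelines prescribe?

34-46 months

Base offense level for robbery: 16.
R1 applies (level before this adjustment is 16 < 18, so +1): 16 + 1 = 17.
R2 applies (level before this adjustment is 17 ≥ 15, so +4): 17 + 4 = 21.
R3 does not apply.
R4 applies: 21 − 1 = 20.
R5 applies: 20 + 1 = 21.
R6 does not apply.
R7 applies: 21 + 2 = 23.
Final offense level: 23.
Criminal history: 7 prior points → Category Moderate (6-9).
Level 23 falls in the 20-23 band.
Grid: Level 20-23 × Category Moderate = 34-46 months.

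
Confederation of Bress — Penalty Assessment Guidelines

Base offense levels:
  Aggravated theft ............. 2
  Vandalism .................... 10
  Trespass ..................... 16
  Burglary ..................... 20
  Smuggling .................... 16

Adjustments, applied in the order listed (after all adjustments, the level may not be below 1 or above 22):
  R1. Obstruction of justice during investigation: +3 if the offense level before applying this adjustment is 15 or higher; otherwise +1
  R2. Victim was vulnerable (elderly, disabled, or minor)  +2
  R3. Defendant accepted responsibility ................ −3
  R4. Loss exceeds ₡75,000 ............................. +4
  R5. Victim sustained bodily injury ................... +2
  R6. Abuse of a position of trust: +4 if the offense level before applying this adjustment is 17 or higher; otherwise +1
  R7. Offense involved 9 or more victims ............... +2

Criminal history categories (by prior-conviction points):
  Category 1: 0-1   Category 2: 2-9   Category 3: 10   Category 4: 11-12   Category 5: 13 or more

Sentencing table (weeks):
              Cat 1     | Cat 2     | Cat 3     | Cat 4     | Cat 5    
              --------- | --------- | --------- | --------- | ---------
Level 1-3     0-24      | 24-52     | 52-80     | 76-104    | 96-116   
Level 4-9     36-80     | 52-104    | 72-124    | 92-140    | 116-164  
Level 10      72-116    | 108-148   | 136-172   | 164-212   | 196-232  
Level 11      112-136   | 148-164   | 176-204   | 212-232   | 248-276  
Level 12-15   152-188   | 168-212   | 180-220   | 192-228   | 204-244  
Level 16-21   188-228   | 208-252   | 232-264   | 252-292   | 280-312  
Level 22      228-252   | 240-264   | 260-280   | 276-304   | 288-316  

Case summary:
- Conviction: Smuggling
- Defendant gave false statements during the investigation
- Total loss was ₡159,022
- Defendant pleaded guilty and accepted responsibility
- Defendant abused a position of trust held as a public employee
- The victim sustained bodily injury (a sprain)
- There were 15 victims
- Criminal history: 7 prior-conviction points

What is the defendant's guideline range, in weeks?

Base offense level for smuggling: 16.
R1 applies (level before this adjustment is 16 ≥ 15, so +3): 16 + 3 = 19.
R3 applies: 19 − 3 = 16.
R4 applies: 16 + 4 = 20.
R5 applies: 20 + 2 = 22.
R6 applies (level before this adjustment is 22 ≥ 17, so +4): 22 + 4 = 26.
R7 applies: 26 + 2 = 28.
Level 28 exceeds the maximum of 22; capped at 22.
Final offense level: 22.
Criminal history: 7 prior points → Category 2 (2-9).
Level 22 falls in the 22 band.
Grid: Level 22 × Category 2 = 240-264 weeks.

240-264 weeks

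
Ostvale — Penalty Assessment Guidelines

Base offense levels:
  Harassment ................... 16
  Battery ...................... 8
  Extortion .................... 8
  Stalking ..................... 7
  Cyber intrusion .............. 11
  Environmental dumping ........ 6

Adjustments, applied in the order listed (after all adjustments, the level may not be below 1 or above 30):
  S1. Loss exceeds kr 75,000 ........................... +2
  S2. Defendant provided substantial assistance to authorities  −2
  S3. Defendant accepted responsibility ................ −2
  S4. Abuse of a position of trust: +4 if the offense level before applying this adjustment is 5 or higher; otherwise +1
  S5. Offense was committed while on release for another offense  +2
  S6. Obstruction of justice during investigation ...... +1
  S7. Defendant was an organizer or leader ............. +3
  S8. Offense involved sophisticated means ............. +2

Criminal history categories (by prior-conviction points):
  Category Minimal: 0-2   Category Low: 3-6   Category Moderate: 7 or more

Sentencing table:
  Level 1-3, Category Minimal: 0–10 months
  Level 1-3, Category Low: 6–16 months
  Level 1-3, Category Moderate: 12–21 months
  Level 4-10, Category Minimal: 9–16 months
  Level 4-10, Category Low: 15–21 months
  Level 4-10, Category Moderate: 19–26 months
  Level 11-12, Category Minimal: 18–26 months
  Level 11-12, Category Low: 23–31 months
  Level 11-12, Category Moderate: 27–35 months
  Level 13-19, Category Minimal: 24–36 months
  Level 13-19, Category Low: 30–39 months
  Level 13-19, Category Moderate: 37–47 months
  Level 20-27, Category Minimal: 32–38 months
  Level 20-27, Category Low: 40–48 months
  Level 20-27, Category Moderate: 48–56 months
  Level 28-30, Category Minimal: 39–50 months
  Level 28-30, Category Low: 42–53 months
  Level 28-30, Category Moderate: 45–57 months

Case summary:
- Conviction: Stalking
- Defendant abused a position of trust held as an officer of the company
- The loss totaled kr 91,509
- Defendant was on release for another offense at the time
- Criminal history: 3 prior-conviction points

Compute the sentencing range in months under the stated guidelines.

Base offense level for stalking: 7.
S1 applies: 7 + 2 = 9.
S3 does not apply.
S4 applies (level before this adjustment is 9 ≥ 5, so +4): 9 + 4 = 13.
S5 applies: 13 + 2 = 15.
S7 does not apply.
S8 does not apply.
Final offense level: 15.
Criminal history: 3 prior points → Category Low (3-6).
Level 15 falls in the 13-19 band.
Grid: Level 13-19 × Category Low = 30-39 months.

30-39 months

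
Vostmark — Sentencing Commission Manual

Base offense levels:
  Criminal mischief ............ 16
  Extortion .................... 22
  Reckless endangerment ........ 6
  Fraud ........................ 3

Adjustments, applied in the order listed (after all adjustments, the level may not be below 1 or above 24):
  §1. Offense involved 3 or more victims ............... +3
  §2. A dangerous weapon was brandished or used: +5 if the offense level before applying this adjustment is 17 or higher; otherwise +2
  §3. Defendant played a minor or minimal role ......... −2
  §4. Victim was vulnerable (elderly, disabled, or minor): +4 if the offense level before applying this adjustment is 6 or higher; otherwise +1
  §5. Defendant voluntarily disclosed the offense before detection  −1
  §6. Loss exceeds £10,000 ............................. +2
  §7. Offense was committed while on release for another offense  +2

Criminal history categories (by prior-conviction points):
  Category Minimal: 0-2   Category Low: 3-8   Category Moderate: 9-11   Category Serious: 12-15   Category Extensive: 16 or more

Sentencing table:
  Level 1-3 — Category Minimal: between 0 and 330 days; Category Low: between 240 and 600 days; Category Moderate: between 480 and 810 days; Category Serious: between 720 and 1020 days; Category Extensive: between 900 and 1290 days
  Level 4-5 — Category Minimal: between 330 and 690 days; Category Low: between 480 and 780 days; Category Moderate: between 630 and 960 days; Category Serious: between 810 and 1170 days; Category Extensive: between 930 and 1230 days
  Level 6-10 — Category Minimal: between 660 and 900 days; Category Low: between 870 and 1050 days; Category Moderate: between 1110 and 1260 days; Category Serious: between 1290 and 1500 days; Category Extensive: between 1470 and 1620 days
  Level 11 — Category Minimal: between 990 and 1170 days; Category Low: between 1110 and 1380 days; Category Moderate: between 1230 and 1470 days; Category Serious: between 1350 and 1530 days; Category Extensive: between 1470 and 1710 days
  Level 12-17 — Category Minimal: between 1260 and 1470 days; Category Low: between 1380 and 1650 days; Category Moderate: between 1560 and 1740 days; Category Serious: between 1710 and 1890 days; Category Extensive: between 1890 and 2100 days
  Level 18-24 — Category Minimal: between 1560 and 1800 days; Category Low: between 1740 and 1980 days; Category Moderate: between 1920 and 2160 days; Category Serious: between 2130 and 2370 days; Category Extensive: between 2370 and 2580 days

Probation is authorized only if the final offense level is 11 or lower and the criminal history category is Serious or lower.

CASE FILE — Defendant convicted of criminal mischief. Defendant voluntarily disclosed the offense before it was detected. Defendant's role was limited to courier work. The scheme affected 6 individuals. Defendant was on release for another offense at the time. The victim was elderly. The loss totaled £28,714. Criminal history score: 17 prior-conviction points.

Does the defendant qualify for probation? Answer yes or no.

Base offense level for criminal mischief: 16.
§1 applies: 16 + 3 = 19.
§2 does not apply.
§3 applies: 19 − 2 = 17.
§4 applies (level before this adjustment is 17 ≥ 6, so +4): 17 + 4 = 21.
§5 applies: 21 − 1 = 20.
§6 applies: 20 + 2 = 22.
§7 applies: 22 + 2 = 24.
Final offense level: 24.
Criminal history: 17 prior points → Category Extensive (16+).
Level 24 falls in the 18-24 band.
Grid: Level 18-24 × Category Extensive = 2370-2580 days.
Probation check: level 24 > 11 and category Extensive > Serious → not eligible.

No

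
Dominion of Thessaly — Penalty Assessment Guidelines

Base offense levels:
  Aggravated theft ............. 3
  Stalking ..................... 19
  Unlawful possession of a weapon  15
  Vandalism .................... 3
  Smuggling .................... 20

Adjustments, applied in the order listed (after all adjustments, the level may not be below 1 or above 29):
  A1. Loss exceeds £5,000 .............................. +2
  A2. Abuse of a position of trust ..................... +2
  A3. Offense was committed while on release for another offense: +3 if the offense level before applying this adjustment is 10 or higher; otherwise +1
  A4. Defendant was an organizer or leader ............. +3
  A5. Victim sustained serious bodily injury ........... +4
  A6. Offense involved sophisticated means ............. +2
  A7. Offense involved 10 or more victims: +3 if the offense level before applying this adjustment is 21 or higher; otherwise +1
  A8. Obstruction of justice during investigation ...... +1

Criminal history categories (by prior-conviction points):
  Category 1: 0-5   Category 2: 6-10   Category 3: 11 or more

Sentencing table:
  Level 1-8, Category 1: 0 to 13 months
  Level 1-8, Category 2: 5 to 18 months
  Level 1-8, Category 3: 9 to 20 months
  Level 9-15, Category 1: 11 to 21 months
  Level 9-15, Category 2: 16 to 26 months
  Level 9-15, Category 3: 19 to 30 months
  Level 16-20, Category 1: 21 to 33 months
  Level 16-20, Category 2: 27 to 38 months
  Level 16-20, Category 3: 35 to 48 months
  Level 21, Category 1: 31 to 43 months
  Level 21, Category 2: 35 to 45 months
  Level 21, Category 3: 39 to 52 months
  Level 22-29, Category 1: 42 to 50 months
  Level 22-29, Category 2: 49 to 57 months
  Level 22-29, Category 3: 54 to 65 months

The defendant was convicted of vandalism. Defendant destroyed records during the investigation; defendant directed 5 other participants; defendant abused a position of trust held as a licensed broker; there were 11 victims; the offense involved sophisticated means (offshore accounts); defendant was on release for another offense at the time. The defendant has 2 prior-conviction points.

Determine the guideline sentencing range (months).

11-21 months

Base offense level for vandalism: 3.
A2 applies: 3 + 2 = 5.
A3 applies (level before this adjustment is 5 < 10, so +1): 5 + 1 = 6.
A4 applies: 6 + 3 = 9.
A6 applies: 9 + 2 = 11.
A7 applies (level before this adjustment is 11 < 21, so +1): 11 + 1 = 12.
A8 applies: 12 + 1 = 13.
Final offense level: 13.
Criminal history: 2 prior points → Category 1 (0-5).
Level 13 falls in the 9-15 band.
Grid: Level 9-15 × Category 1 = 11-21 months.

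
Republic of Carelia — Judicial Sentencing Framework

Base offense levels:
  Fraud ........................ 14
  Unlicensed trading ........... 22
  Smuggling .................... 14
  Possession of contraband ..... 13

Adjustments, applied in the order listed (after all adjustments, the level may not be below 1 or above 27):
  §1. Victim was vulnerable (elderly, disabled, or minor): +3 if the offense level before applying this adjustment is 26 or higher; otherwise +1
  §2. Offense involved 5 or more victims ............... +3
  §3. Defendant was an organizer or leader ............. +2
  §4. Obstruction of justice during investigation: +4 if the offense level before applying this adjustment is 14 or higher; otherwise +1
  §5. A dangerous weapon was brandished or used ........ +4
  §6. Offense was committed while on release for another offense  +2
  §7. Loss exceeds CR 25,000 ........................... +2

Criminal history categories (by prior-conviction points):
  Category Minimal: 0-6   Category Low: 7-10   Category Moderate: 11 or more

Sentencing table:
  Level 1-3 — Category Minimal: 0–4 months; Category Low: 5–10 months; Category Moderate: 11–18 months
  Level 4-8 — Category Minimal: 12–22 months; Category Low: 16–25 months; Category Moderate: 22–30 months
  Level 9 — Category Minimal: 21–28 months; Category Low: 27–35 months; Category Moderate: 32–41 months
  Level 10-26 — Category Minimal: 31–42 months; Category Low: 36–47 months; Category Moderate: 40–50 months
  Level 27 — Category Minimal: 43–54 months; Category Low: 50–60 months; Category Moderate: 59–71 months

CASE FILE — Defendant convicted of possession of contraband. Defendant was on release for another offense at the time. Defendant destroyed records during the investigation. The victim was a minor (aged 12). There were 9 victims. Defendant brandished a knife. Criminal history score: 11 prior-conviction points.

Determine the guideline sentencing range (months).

Base offense level for possession of contraband: 13.
§1 applies (level before this adjustment is 13 < 26, so +1): 13 + 1 = 14.
§2 applies: 14 + 3 = 17.
§4 applies (level before this adjustment is 17 ≥ 14, so +4): 17 + 4 = 21.
§5 applies: 21 + 4 = 25.
§6 applies: 25 + 2 = 27.
§7 does not apply.
Final offense level: 27.
Criminal history: 11 prior points → Category Moderate (11+).
Level 27 falls in the 27 band.
Grid: Level 27 × Category Moderate = 59-71 months.

59-71 months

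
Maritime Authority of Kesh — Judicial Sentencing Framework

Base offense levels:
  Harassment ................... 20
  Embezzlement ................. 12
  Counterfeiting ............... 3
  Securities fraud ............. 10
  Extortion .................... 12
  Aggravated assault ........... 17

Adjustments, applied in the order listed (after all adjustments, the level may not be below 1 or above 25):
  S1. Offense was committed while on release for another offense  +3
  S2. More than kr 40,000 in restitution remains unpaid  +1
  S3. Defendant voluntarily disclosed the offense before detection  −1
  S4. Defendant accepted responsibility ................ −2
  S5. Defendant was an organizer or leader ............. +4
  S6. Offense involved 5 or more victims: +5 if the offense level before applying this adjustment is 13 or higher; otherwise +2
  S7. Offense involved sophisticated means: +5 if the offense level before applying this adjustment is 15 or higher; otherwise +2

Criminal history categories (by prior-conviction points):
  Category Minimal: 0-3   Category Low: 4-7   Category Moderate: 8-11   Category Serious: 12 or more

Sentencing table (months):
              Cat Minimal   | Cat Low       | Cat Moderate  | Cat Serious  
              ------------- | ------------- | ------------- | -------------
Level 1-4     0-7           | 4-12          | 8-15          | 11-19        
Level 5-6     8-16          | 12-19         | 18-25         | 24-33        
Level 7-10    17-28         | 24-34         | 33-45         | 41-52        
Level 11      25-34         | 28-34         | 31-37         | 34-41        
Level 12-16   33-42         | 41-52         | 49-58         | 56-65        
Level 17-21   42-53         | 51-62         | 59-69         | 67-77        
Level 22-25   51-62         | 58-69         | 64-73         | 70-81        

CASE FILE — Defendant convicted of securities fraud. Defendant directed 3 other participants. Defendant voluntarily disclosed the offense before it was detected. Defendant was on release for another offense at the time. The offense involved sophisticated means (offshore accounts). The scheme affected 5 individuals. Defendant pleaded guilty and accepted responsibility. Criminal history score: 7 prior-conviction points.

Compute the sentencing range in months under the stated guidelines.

58-69 months

Base offense level for securities fraud: 10.
S1 applies: 10 + 3 = 13.
S3 applies: 13 − 1 = 12.
S4 applies: 12 − 2 = 10.
S5 applies: 10 + 4 = 14.
S6 applies (level before this adjustment is 14 ≥ 13, so +5): 14 + 5 = 19.
S7 applies (level before this adjustment is 19 ≥ 15, so +5): 19 + 5 = 24.
Final offense level: 24.
Criminal history: 7 prior points → Category Low (4-7).
Level 24 falls in the 22-25 band.
Grid: Level 22-25 × Category Low = 58-69 months.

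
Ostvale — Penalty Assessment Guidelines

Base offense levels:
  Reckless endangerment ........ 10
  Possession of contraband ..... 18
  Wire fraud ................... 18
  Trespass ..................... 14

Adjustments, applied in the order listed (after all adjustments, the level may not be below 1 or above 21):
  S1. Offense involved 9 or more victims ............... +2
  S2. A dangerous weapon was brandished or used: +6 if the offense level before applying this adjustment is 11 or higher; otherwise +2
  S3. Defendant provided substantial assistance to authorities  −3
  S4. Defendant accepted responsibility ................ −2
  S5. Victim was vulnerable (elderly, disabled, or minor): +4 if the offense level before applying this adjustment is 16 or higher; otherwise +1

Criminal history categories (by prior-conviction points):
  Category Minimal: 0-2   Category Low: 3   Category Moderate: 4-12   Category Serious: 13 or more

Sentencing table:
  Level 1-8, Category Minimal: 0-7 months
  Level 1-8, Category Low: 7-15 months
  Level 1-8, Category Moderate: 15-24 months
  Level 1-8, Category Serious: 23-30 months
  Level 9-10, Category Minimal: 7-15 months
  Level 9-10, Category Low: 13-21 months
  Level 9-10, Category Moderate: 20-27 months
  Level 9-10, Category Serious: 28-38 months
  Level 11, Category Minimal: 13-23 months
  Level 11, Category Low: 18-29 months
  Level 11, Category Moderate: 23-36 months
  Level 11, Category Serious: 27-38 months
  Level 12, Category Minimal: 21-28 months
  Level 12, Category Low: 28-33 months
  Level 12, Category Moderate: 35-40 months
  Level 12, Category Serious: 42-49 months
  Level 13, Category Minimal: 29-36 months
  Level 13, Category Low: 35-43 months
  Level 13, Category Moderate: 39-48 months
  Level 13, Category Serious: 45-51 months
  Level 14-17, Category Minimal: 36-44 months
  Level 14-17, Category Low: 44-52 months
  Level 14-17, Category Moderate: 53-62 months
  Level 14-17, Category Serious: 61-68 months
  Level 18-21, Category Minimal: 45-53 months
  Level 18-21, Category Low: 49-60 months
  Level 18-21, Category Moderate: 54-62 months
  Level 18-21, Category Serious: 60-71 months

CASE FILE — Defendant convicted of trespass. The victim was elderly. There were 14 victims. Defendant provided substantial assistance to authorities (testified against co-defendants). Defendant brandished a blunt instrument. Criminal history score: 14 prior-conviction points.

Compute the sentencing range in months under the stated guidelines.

60-71 months

Base offense level for trespass: 14.
S1 applies: 14 + 2 = 16.
S2 applies (level before this adjustment is 16 ≥ 11, so +6): 16 + 6 = 22.
S3 applies: 22 − 3 = 19.
S4 does not apply.
S5 applies (level before this adjustment is 19 ≥ 16, so +4): 19 + 4 = 23.
Level 23 exceeds the maximum of 21; capped at 21.
Final offense level: 21.
Criminal history: 14 prior points → Category Serious (13+).
Level 21 falls in the 18-21 band.
Grid: Level 18-21 × Category Serious = 60-71 months.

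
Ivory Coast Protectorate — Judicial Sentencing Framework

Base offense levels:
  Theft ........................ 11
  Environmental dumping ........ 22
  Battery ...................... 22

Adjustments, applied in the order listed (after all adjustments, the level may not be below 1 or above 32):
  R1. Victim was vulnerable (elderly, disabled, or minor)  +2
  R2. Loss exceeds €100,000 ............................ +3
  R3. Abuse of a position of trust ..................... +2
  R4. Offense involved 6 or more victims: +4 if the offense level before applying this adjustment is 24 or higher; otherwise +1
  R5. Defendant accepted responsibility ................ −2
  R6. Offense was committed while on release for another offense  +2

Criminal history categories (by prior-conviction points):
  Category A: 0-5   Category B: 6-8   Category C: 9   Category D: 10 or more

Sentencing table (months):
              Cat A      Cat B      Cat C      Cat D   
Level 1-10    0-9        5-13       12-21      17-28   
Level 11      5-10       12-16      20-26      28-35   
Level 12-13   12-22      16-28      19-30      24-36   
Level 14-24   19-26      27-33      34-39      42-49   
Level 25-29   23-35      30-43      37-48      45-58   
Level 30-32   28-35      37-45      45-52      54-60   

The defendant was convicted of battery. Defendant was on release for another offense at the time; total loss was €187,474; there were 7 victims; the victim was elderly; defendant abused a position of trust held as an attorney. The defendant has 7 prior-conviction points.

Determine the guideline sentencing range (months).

37-45 months

Base offense level for battery: 22.
R1 applies: 22 + 2 = 24.
R2 applies: 24 + 3 = 27.
R3 applies: 27 + 2 = 29.
R4 applies (level before this adjustment is 29 ≥ 24, so +4): 29 + 4 = 33.
R6 applies: 33 + 2 = 35.
Level 35 exceeds the maximum of 32; capped at 32.
Final offense level: 32.
Criminal history: 7 prior points → Category B (6-8).
Level 32 falls in the 30-32 band.
Grid: Level 30-32 × Category B = 37-45 months.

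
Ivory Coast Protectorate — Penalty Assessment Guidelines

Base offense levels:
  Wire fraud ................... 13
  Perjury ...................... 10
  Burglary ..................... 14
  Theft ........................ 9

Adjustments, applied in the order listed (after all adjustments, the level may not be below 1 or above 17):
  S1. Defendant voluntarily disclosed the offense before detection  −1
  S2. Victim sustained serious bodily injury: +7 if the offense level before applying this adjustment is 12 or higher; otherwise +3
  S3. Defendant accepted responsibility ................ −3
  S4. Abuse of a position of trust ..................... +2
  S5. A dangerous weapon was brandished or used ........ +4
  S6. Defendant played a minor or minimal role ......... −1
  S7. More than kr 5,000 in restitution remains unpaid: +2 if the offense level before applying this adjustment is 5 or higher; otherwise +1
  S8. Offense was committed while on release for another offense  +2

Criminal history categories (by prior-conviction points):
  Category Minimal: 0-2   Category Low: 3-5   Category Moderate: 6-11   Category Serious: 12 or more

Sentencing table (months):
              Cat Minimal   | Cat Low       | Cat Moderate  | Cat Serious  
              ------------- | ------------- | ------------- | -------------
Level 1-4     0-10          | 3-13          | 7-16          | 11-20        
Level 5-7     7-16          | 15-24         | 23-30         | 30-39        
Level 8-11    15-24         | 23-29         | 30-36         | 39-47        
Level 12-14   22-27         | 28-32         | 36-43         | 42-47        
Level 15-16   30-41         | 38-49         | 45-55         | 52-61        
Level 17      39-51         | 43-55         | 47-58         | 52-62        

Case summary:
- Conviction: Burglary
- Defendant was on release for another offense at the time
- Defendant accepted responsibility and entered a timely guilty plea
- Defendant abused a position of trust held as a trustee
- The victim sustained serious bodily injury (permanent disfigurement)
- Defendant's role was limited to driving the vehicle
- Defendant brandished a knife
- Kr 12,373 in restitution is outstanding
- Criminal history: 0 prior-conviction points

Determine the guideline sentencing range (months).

Base offense level for burglary: 14.
S1 does not apply.
S2 applies (level before this adjustment is 14 ≥ 12, so +7): 14 + 7 = 21.
S3 applies: 21 − 3 = 18.
S4 applies: 18 + 2 = 20.
S5 applies: 20 + 4 = 24.
S6 applies: 24 − 1 = 23.
S7 applies (level before this adjustment is 23 ≥ 5, so +2): 23 + 2 = 25.
S8 applies: 25 + 2 = 27.
Level 27 exceeds the maximum of 17; capped at 17.
Final offense level: 17.
Criminal history: 0 prior points → Category Minimal (0-2).
Level 17 falls in the 17 band.
Grid: Level 17 × Category Minimal = 39-51 months.

39-51 months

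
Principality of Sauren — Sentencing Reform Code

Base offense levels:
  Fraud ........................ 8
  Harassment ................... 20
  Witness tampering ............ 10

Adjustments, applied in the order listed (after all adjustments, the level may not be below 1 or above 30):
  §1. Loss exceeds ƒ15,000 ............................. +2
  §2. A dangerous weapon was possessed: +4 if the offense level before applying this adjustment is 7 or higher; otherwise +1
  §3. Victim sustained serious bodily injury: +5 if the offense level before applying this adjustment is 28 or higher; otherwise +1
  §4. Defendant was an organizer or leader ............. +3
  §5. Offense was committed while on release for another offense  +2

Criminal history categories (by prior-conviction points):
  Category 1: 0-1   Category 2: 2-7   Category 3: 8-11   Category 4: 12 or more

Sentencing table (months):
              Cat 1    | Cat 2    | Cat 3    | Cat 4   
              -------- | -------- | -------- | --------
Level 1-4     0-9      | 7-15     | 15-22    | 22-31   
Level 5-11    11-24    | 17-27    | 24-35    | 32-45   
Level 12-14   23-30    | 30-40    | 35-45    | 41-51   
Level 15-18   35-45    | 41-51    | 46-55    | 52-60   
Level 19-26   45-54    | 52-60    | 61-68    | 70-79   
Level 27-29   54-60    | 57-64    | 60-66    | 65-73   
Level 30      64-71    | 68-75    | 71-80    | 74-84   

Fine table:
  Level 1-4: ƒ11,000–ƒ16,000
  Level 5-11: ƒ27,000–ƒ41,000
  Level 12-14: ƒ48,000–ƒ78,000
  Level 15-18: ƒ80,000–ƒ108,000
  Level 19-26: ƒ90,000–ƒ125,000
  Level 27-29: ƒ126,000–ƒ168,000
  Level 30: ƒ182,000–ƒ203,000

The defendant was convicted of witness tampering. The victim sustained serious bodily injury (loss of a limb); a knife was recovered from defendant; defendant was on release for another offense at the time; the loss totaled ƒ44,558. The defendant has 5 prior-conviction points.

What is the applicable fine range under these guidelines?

ƒ90,000–ƒ125,000

Base offense level for witness tampering: 10.
§1 applies: 10 + 2 = 12.
§2 applies (level before this adjustment is 12 ≥ 7, so +4): 12 + 4 = 16.
§3 applies (level before this adjustment is 16 < 28, so +1): 16 + 1 = 17.
§4 does not apply.
§5 applies: 17 + 2 = 19.
Final offense level: 19.
Level 19 falls in the 19-26 band.
Fine table: Level 19-26 → ƒ90,000–ƒ125,000.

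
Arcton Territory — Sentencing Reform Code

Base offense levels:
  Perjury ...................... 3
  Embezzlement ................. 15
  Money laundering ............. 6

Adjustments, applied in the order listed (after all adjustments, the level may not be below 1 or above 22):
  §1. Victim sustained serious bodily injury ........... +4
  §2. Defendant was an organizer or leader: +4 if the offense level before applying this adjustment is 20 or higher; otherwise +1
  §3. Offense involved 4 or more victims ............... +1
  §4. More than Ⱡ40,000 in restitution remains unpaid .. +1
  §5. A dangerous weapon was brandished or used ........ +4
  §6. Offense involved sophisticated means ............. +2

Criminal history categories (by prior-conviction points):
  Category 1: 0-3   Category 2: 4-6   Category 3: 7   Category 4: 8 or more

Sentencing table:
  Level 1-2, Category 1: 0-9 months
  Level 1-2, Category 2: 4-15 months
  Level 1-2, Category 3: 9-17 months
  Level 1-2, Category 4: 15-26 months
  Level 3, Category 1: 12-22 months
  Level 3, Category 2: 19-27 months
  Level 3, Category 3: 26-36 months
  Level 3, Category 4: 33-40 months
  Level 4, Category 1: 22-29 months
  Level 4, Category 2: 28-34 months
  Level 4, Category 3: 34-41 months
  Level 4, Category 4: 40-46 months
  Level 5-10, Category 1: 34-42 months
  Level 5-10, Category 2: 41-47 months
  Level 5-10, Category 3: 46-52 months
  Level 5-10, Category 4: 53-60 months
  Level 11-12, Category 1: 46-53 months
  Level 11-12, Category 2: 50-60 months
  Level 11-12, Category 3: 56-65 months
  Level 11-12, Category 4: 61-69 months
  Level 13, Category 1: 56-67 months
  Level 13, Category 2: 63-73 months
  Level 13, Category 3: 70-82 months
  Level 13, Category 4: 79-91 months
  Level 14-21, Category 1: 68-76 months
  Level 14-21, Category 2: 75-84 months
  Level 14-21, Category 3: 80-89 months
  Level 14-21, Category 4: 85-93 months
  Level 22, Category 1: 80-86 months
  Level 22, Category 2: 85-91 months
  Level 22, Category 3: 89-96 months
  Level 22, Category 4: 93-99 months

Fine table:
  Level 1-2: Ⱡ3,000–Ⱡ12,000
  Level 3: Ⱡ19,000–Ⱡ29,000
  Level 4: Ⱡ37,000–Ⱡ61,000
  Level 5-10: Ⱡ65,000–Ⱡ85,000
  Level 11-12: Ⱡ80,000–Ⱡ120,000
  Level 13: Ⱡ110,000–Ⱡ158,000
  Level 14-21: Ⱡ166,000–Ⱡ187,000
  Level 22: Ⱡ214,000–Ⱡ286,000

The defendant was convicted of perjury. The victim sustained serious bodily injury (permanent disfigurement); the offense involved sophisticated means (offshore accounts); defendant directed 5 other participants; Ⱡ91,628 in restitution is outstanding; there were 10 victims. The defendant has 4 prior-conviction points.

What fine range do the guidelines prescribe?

Ⱡ80,000–Ⱡ120,000

Base offense level for perjury: 3.
§1 applies: 3 + 4 = 7.
§2 applies (level before this adjustment is 7 < 20, so +1): 7 + 1 = 8.
§3 applies: 8 + 1 = 9.
§4 applies: 9 + 1 = 10.
§5 does not apply.
§6 applies: 10 + 2 = 12.
Final offense level: 12.
Level 12 falls in the 11-12 band.
Fine table: Level 11-12 → Ⱡ80,000–Ⱡ120,000.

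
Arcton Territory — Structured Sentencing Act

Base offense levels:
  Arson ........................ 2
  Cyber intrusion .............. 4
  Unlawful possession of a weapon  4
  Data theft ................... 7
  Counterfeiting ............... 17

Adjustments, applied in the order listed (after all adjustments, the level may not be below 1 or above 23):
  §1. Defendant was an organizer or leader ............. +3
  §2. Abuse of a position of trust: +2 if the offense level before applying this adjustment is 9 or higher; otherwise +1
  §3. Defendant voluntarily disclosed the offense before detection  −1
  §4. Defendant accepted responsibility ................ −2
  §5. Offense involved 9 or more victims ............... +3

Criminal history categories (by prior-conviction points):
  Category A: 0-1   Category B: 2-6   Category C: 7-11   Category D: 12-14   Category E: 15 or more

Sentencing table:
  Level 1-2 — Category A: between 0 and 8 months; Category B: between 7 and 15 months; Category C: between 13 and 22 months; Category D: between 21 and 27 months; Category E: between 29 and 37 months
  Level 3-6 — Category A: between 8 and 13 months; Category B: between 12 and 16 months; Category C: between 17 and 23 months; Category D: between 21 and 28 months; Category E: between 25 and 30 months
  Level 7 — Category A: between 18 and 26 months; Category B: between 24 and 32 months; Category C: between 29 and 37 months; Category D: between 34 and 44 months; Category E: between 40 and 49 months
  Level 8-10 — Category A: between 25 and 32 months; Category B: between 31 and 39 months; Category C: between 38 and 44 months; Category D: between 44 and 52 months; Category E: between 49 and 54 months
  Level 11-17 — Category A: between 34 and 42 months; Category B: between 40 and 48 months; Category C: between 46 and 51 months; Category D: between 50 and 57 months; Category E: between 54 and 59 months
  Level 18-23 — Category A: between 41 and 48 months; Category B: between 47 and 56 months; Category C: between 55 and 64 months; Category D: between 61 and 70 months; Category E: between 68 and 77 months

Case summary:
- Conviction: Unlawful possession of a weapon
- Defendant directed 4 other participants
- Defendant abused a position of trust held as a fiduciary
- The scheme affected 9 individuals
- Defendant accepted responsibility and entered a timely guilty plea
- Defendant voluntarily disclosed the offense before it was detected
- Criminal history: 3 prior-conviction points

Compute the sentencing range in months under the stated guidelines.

31-39 months

Base offense level for unlawful possession of a weapon: 4.
§1 applies: 4 + 3 = 7.
§2 applies (level before this adjustment is 7 < 9, so +1): 7 + 1 = 8.
§3 applies: 8 − 1 = 7.
§4 applies: 7 − 2 = 5.
§5 applies: 5 + 3 = 8.
Final offense level: 8.
Criminal history: 3 prior points → Category B (2-6).
Level 8 falls in the 8-10 band.
Grid: Level 8-10 × Category B = 31-39 months.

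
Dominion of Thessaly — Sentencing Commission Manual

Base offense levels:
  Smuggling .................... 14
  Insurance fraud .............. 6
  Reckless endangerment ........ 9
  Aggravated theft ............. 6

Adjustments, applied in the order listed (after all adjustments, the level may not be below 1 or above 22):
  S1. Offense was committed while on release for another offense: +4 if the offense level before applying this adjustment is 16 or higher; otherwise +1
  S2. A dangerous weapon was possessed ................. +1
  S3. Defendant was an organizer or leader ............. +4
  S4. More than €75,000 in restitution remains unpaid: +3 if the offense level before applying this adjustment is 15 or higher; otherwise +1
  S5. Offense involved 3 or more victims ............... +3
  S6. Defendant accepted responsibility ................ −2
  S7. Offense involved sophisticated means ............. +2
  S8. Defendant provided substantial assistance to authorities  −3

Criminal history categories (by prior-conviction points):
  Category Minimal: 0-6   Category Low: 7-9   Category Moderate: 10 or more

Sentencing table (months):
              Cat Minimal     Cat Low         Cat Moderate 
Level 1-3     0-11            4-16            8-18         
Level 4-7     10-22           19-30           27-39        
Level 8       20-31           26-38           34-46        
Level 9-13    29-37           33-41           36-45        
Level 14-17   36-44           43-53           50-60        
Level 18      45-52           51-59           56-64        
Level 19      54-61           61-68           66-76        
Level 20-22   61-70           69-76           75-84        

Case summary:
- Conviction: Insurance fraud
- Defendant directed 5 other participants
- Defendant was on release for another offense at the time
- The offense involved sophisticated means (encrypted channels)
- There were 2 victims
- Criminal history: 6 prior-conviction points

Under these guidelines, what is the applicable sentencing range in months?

29-37 months

Base offense level for insurance fraud: 6.
S1 applies (level before this adjustment is 6 < 16, so +1): 6 + 1 = 7.
S2 does not apply.
S3 applies: 7 + 4 = 11.
S4 does not apply.
S5 does not apply.
S6 does not apply.
S7 applies: 11 + 2 = 13.
S8 does not apply.
Final offense level: 13.
Criminal history: 6 prior points → Category Minimal (0-6).
Level 13 falls in the 9-13 band.
Grid: Level 9-13 × Category Minimal = 29-37 months.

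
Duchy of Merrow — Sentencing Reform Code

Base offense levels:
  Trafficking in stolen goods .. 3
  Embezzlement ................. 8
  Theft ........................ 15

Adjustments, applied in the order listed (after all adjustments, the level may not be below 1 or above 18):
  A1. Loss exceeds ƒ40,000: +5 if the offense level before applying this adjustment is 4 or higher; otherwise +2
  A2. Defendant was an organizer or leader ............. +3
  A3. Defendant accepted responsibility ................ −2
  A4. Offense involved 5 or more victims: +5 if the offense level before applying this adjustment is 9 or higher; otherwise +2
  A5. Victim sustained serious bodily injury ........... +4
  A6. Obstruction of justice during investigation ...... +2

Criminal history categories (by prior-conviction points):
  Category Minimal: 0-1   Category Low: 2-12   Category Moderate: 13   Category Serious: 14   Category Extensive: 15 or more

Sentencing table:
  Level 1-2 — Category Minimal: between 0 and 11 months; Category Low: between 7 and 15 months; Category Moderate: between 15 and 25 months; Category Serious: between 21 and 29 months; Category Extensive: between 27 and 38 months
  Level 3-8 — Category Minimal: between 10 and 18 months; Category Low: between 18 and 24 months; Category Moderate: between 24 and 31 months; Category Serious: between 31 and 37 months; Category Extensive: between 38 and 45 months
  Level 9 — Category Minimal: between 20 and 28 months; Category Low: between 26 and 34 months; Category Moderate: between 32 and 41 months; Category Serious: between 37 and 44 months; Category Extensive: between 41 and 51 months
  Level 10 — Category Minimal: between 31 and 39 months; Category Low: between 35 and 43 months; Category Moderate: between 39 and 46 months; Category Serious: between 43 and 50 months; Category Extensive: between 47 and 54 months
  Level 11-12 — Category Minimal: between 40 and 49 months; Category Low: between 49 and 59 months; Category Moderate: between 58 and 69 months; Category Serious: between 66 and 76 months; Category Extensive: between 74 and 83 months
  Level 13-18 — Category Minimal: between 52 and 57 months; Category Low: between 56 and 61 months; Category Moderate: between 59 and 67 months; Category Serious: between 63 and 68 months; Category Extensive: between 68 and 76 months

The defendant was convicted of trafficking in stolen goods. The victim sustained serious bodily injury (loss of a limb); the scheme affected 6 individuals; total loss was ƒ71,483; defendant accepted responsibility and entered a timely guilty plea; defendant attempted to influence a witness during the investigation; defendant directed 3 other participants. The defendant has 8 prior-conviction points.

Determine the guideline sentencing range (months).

Base offense level for trafficking in stolen goods: 3.
A1 applies (level before this adjustment is 3 < 4, so +2): 3 + 2 = 5.
A2 applies: 5 + 3 = 8.
A3 applies: 8 − 2 = 6.
A4 applies (level before this adjustment is 6 < 9, so +2): 6 + 2 = 8.
A5 applies: 8 + 4 = 12.
A6 applies: 12 + 2 = 14.
Final offense level: 14.
Criminal history: 8 prior points → Category Low (2-12).
Level 14 falls in the 13-18 band.
Grid: Level 13-18 × Category Low = 56-61 months.

56-61 months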